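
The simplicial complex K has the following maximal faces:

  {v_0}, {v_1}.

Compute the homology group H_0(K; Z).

H_0 = Z^2.

Order the vertices as v_0 < v_1. Listing each simplex with vertices in this order, K has dimension 0 with simplices:

  0-simplices (2): [v_0], [v_1]

Hence C_0 ≅ Z^2.

Computing H_k = (kernel of ∂_k) / (image of ∂_{k+1}):

  H_0: rank C_0 − rank ∂_1 = 2 − 0 = 2, and there is no ∂_1, so H_0 ≅ Z^2.

(K is a triangulation of a set of 2 points.)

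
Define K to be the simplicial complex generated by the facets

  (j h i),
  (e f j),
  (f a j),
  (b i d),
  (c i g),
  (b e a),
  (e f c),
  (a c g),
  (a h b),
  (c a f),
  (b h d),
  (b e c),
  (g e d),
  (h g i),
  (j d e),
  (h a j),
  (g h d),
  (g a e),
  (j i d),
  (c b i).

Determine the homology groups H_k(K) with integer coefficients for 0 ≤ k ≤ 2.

H_0 = Z,  H_1 = Z ⊕ Z/2Z,  H_2 = 0.

Take the total order a < b < c < d < e < f < g < h < i < j on the vertex set. Then K (dimension 2) consists of the simplices:

  0-simplices (10): a, b, c, d, e, f, g, h, i, j
  1-simplices (30): ab, ac, ae, af, ag, ah, aj, bc, bd, be, bh, bi, ce, cf, cg, ci, de, dg, dh, di, dj, ef, eg, ej, fj, gh, gi, hi, hj, ij
  2-simplices (20): abe, abh, acf, acg, aeg, afj, ahj, bce, bci, bdh, bdi, cef, cgi, deg, dej, dgh, dij, efj, ghi, hij

giving chain groups C_0 ≅ Z^10, C_1 ≅ Z^30, C_2 ≅ Z^20.

Boundary ∂_1: C_1 → C_0 maps an edge to its endpoints' difference, ∂[p,q] = q − p.
The 10×30 boundary matrix has rank 9 and Smith normal form diag(1,1,1,1,1,1,1,1,1).

∂_2: C_2 → C_1 sends each 2-simplex [p,q,r] to [q,r] − [p,r] + [p,q]. For instance
  ∂dij = ij − dj + di,
  ∂bdi = di − bi + bd.
The 30×20 boundary matrix has rank 20 and Smith normal form diag(1,1,1,1,1,1,1,1,1,1,1,1,1,1,1,1,1,1,1,2).

Now H_k = ker ∂_k / im ∂_{k+1}, so:

  H_0: rank C_0 − rank ∂_1 = 10 − 9 = 1, and the invariant factors of ∂_1 are all 1, so H_0 ≅ Z.
  H_1: rank ker ∂_1 − rank ∂_2 = (30 − 9) − 20 = 1, and ∂_2 has invariant factor 2 > 1, so H_1 ≅ Z ⊕ Z/2Z.
  H_2: rank ker ∂_2 − rank ∂_3 = (20 − 20) − 0 = 0, and there is no ∂_3, so H_2 ≅ 0.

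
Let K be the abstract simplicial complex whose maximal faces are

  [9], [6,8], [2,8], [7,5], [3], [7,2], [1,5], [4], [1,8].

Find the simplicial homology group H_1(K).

H_1 = Z.

Order the vertices as 1 < 2 < 3 < 4 < 5 < 6 < 7 < 8 < 9. Listing each simplex with vertices in this order, K has dimension 1 with simplices:

  0-simplices (9): [1], [2], [3], [4], [5], [6], [7], [8], [9]
  1-simplices (6): [1,5], [1,8], [2,7], [2,8], [5,7], [6,8]

so the chain groups are C_0 ≅ Z^9, C_1 ≅ Z^6.

∂_1: C_1 → C_0 sends each edge [p,q] (with p < q) to q − p. For instance
  ∂[6,8] = [8] − [6].
As a 9×6 matrix over Z this has rank 5, with invariant factors (1,1,1,1,1).

Computing H_k = (kernel of ∂_k) / (image of ∂_{k+1}):

  H_1: rank ker ∂_1 − rank ∂_2 = (6 − 5) − 0 = 1, and there is no ∂_2, so H_1 = Z.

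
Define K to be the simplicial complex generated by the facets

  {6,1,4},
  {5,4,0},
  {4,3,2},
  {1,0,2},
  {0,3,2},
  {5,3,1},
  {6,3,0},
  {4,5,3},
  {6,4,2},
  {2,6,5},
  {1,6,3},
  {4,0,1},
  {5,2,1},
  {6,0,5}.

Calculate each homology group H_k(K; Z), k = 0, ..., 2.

K has 7 vertices, 21 edges, 14 triangles.
rank ∂_0 = 0, rank ∂_1 = 6 ⇒ b_0 = 7 − 0 − 6 = 1; all invariant factors of ∂_1 are 1 so no torsion. So H_0 = Z.
rank ∂_1 = 6, rank ∂_2 = 13 ⇒ b_1 = 21 − 6 − 13 = 2; all invariant factors of ∂_2 are 1 so no torsion. So H_1 = Z^2.
rank ∂_2 = 13, rank ∂_3 = 0 ⇒ b_2 = 14 − 13 − 0 = 1. So H_2 = Z.

H_0 = Z,  H_1 = Z^2,  H_2 = Z.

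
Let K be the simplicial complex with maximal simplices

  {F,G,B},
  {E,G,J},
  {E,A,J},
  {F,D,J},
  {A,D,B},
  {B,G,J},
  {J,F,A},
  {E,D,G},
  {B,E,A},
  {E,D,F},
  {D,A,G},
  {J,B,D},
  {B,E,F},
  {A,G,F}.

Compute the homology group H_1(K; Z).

We work with the vertex ordering A < B < D < E < F < G < J. The simplices of K, each written with vertices in increasing order, are:

  0-simplices (7): A, B, D, E, F, G, J
  1-simplices (21): AB, AD, AE, AF, AG, AJ, BD, BE, BF, BG, BJ, DE, DF, DG, DJ, EF, EG, EJ, FG, FJ, GJ
  2-simplices (14): ABD, ABE, ADG, AEJ, AFG, AFJ, BDJ, BEF, BFG, BGJ, DEF, DEG, DFJ, EGJ

so the chain groups are C_0 ≅ Z^7, C_1 ≅ Z^21, C_2 ≅ Z^14.

Boundary ∂_1: C_1 → C_0 sends each edge [p,q] (with p < q) to q − p. For instance
  ∂EG = G − E.
The resulting 7×21 matrix has rank 6, and its Smith normal form has invariant factors (1,1,1,1,1,1).

The boundary map ∂_2: C_2 → C_1 sends each 2-simplex [p,q,r] to [q,r] − [p,r] + [p,q]. For instance
  ∂AEJ = EJ − AJ + AE,
  ∂AFG = FG − AG + AF.
The resulting 21×14 matrix has rank 13, and its Smith normal form has invariant factors (1,1,1,1,1,1,1,1,1,1,1,1,1).

Computing H_k = (kernel of ∂_k) / (image of ∂_{k+1}):

  H_1: rank ker ∂_1 − rank ∂_2 = (21 − 6) − 13 = 2, and the invariant factors of ∂_2 are all 1, so H_1 = Z^2.

H_1 ≅ Z^2.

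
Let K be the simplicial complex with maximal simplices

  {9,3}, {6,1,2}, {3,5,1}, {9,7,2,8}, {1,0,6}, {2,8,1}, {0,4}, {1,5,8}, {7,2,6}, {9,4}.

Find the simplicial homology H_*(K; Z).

H_0 = Z,  H_1 = Z^2,  H_2 = 0,  H_3 = 0.

Fix the vertex order 0 < 1 < 2 < 3 < 4 < 5 < 6 < 7 < 8 < 9 and write every simplex with vertices in increasing order. Then dim K = 3 and the simplices of K are:

  0-simplices (10): [0], [1], [2], [3], [4], [5], [6], [7], [8], [9]
  1-simplices (20): [0,1], [0,4], [0,6], [1,2], [1,3], [1,5], [1,6], [1,8], [2,6], [2,7], [2,8], [2,9], [3,5], [3,9], [4,9], [5,8], [6,7], [7,8], [7,9], [8,9]
  2-simplices (10): [0,1,6], [1,2,6], [1,2,8], [1,3,5], [1,5,8], [2,6,7], [2,7,8], [2,7,9], [2,8,9], [7,8,9]
  3-simplices (1): [2,7,8,9]

so the chain groups are C_0 ≅ Z^10, C_1 ≅ Z^20, C_2 ≅ Z^10, C_3 ≅ Z^1.

∂_1: C_1 → C_0 maps an edge to its endpoints' difference, ∂[p,q] = q − p. For instance
  ∂[6,7] = [7] − [6].
The resulting 10×20 matrix has rank 9, and its Smith normal form has invariant factors (1,1,1,1,1,1,1,1,1).

∂_2: C_2 → C_1 acts by ∂[p,q,r] = [q,r] − [p,r] + [p,q]. For instance
  ∂[0,1,6] = [1,6] − [0,6] + [0,1],
  ∂[1,2,8] = [2,8] − [1,8] + [1,2].
The 20×10 boundary matrix has rank 9 and Smith normal form diag(1,1,1,1,1,1,1,1,1).

Boundary ∂_3: C_3 → C_2 sends each 3-simplex σ to the alternating sum Σ_i (−1)^i (σ with its i-th vertex removed). For instance
  ∂[2,7,8,9] = [7,8,9] − [2,8,9] + [2,7,9] − [2,7,8].
The resulting 10×1 matrix has rank 1, and its Smith normal form has invariant factors (1).

Computing H_k = (kernel of ∂_k) / (image of ∂_{k+1}):

  H_0: rank C_0 − rank ∂_1 = 10 − 9 = 1, and the invariant factors of ∂_1 are all 1, so H_0 ≅ Z.
  H_1: rank ker ∂_1 − rank ∂_2 = (20 − 9) − 9 = 2, and the invariant factors of ∂_2 are all 1, so H_1 ≅ Z^2.
  H_2: rank ker ∂_2 − rank ∂_3 = (10 − 9) − 1 = 0, and the invariant factors of ∂_3 are all 1, so H_2 ≅ 0.
  H_3: rank ker ∂_3 − rank ∂_4 = (1 − 1) − 0 = 0, and there is no ∂_4, so H_3 ≅ 0.

As a check, the Euler characteristic is 10 − 20 + 10 − 1 = -1, which agrees with 1 − 2 + 0 − 0 = -1.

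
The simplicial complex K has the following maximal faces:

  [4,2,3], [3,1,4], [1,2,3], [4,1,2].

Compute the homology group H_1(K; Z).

H_1 = 0.

Order the vertices as 1 < 2 < 3 < 4. Listing each simplex with vertices in this order, K has dimension 2 with simplices:

  0-simplices (4): [1], [2], [3], [4]
  1-simplices (6): [1,2], [1,3], [1,4], [2,3], [2,4], [3,4]
  2-simplices (4): [1,2,3], [1,2,4], [1,3,4], [2,3,4]

so the chain groups are C_0 ≅ Z^4, C_1 ≅ Z^6, C_2 ≅ Z^4.

∂_1: C_1 → C_0 sends each edge [p,q] (with p < q) to q − p.
The 4×6 boundary matrix has rank 3 and Smith normal form diag(1,1,1).

The boundary map ∂_2: C_2 → C_1 sends each 2-simplex [p,q,r] to [q,r] − [p,r] + [p,q]. For instance
  ∂[1,2,4] = [2,4] − [1,4] + [1,2],
  ∂[1,2,3] = [2,3] − [1,3] + [1,2].
This gives a 6×4 integer matrix of rank 3; reducing to Smith normal form yields diagonal entries (1,1,1).

Computing H_k = (kernel of ∂_k) / (image of ∂_{k+1}):

  H_1: rank ker ∂_1 − rank ∂_2 = (6 − 3) − 3 = 0, and the invariant factors of ∂_2 are all 1, so H_1 = 0.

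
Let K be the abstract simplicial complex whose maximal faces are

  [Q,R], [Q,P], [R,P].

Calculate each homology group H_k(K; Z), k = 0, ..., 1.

H_0 = Z,  H_1 = Z.

We work with the vertex ordering P < Q < R. The simplices of K, each written with vertices in increasing order, are:

  0-simplices (3): P, Q, R
  1-simplices (3): PQ, PR, QR

giving chain groups C_0 ≅ Z^3, C_1 ≅ Z^3.

∂_1: C_1 → C_0 maps an edge to its endpoints' difference, ∂[p,q] = q − p.
The 3×3 boundary matrix has rank 2 and Smith normal form diag(1,1).

From H_k ≅ ker(∂_k) / im(∂_{k+1}) we obtain:

  H_0: rank C_0 − rank ∂_1 = 3 − 2 = 1, and the invariant factors of ∂_1 are all 1, so H_0 = Z.
  H_1: rank ker ∂_1 − rank ∂_2 = (3 − 2) − 0 = 1, and there is no ∂_2, so H_1 = Z.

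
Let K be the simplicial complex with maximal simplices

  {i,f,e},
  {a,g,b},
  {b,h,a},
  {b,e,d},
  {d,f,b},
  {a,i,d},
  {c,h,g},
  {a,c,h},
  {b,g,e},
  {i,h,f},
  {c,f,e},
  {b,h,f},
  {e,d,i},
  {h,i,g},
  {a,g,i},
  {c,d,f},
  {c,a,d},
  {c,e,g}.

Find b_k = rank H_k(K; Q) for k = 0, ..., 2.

b_0 = 1, b_1 = 1, b_2 = 0.

Take the total order a < b < c < d < e < f < g < h < i on the vertex set. Then K (dimension 2) consists of the simplices:

  0-simplices (9): a, b, c, d, e, f, g, h, i
  1-simplices (27): ab, ac, ad, ag, ah, ai, bd, be, bf, bg, bh, cd, ce, cf, cg, ch, de, df, di, ef, eg, ei, fh, fi, gh, gi, hi
  2-simplices (18): abg, abh, acd, ach, adi, agi, bde, bdf, beg, bfh, cdf, cef, ceg, cgh, dei, efi, fhi, ghi

giving chain groups C_0 ≅ Z^9, C_1 ≅ Z^27, C_2 ≅ Z^18.

The boundary map ∂_1: C_1 → C_0 sends each edge [p,q] (with p < q) to q − p. For instance
  ∂cd = d − c.
The resulting 9×27 matrix has rank 8, and its Smith normal form has invariant factors (1,1,1,1,1,1,1,1).

∂_2: C_2 → C_1 maps a triangle to the signed sum of its edges. For instance
  ∂bdf = df − bf + bd,
  ∂abh = bh − ah + ab.
This gives a 27×18 integer matrix of rank 18; reducing to Smith normal form yields diagonal entries (1,1,1,1,1,1,1,1,1,1,1,1,1,1,1,1,1,2).

Reading off H_k = ker ∂_k / im ∂_{k+1}:

  H_0: rank C_0 − rank ∂_1 = 9 − 8 = 1, and the invariant factors of ∂_1 are all 1, so H_0 = Z.
  H_1: rank ker ∂_1 − rank ∂_2 = (27 − 8) − 18 = 1, and ∂_2 has invariant factor 2 > 1, so H_1 = Z ⊕ Z/2Z.
  H_2: rank ker ∂_2 − rank ∂_3 = (18 − 18) − 0 = 0, and there is no ∂_3, so H_2 = 0.

As a check, the Euler characteristic is 9 − 27 + 18 = 0, which agrees with 1 − 1 + 0 = 0.
(K is a triangulation of the Klein bottle.)

Hence the Betti numbers are b_0 = 1, b_1 = 1, b_2 = 0.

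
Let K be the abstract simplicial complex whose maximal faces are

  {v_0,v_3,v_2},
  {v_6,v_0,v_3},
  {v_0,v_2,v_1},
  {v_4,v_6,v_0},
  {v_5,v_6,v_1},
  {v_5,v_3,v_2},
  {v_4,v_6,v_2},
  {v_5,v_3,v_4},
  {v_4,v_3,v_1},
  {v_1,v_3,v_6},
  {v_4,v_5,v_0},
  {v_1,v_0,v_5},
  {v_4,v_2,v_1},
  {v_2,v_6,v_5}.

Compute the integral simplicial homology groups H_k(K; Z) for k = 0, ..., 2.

Take the total order v_0 < v_1 < v_2 < v_3 < v_4 < v_5 < v_6 on the vertex set. Then K (dimension 2) consists of the simplices:

  0-simplices (7): [v_0], [v_1], [v_2], [v_3], [v_4], [v_5], [v_6]
  1-simplices (21): (21 of them)
  2-simplices (14): (14 of them)

so the chain groups are C_0 ≅ Z^7, C_1 ≅ Z^21, C_2 ≅ Z^14.

The boundary map ∂_1: C_1 → C_0 maps an edge to its endpoints' difference, ∂[p,q] = q − p.
This gives a 7×21 integer matrix of rank 6; reducing to Smith normal form yields diagonal entries (1,1,1,1,1,1).

Boundary ∂_2: C_2 → C_1 maps a triangle to the signed sum of its edges. For instance
  ∂[v_0,v_4,v_6] = [v_4,v_6] − [v_0,v_6] + [v_0,v_4],
  ∂[v_0,v_4,v_5] = [v_4,v_5] − [v_0,v_5] + [v_0,v_4].
The 21×14 boundary matrix has rank 13 and Smith normal form diag(1,1,1,1,1,1,1,1,1,1,1,1,1).

Reading off H_k = ker ∂_k / im ∂_{k+1}:

  H_0: rank C_0 − rank ∂_1 = 7 − 6 = 1, and the invariant factors of ∂_1 are all 1, so H_0 = Z.
  H_1: rank ker ∂_1 − rank ∂_2 = (21 − 6) − 13 = 2, and the invariant factors of ∂_2 are all 1, so H_1 = Z^2.
  H_2: rank ker ∂_2 − rank ∂_3 = (14 − 13) − 0 = 1, and there is no ∂_3, so H_2 = Z.

As a check, the Euler characteristic is 7 − 21 + 14 = 0, which agrees with 1 − 2 + 1 = 0.

H_0 = Z,  H_1 = Z^2,  H_2 = Z.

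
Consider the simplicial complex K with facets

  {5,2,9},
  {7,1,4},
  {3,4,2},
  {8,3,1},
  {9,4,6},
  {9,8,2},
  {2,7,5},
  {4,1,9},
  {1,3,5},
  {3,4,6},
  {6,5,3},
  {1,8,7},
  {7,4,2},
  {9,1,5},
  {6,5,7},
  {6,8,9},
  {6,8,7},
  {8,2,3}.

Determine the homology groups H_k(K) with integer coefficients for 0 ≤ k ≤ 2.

We work with the vertex ordering 1 < 2 < 3 < 4 < 5 < 6 < 7 < 8 < 9. The simplices of K, each written with vertices in increasing order, are:

  0-simplices (9): [1], [2], [3], [4], [5], [6], [7], [8], [9]
  1-simplices (27): (27 of them)
  2-simplices (18): [1,3,5], [1,3,8], [1,4,7], [1,4,9], [1,5,9], [1,7,8], [2,3,4], [2,3,8], [2,4,7], [2,5,7], [2,5,9], [2,8,9], [3,4,6], [3,5,6], [4,6,9], [5,6,7], [6,7,8], [6,8,9]

Hence C_0 ≅ Z^9, C_1 ≅ Z^27, C_2 ≅ Z^18.

∂_1: C_1 → C_0 sends each edge [p,q] (with p < q) to q − p. For instance
  ∂[7,8] = [8] − [7].
The 9×27 boundary matrix has rank 8 and Smith normal form diag(1,1,1,1,1,1,1,1).

∂_2: C_2 → C_1 maps a triangle to the signed sum of its edges. For instance
  ∂[2,5,9] = [5,9] − [2,9] + [2,5],
  ∂[2,4,7] = [4,7] − [2,7] + [2,4].
The 27×18 boundary matrix has rank 17 and Smith normal form diag(1,1,1,1,1,1,1,1,1,1,1,1,1,1,1,1,1).

Computing H_k = (kernel of ∂_k) / (image of ∂_{k+1}):

  H_0: rank C_0 − rank ∂_1 = 9 − 8 = 1, and the invariant factors of ∂_1 are all 1, so H_0 = Z.
  H_1: rank ker ∂_1 − rank ∂_2 = (27 − 8) − 17 = 2, and the invariant factors of ∂_2 are all 1, so H_1 = Z^2.
  H_2: rank ker ∂_2 − rank ∂_3 = (18 − 17) − 0 = 1, and there is no ∂_3, so H_2 = Z.

As a check, the Euler characteristic is 9 − 27 + 18 = 0, which agrees with 1 − 2 + 1 = 0.

H_0 ≅ Z,  H_1 ≅ Z^2,  H_2 ≅ Z.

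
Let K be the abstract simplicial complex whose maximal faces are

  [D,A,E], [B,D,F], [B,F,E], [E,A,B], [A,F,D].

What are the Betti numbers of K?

b_0 = 1, b_1 = 1, b_2 = 0.

Take the total order A < B < D < E < F on the vertex set. Then K (dimension 2) consists of the simplices:

  0-simplices (5): A, B, D, E, F
  1-simplices (10): AB, AD, AE, AF, BD, BE, BF, DE, DF, EF
  2-simplices (5): ABE, ADE, ADF, BDF, BEF

so the chain groups are C_0 ≅ Z^5, C_1 ≅ Z^10, C_2 ≅ Z^5.

The boundary map ∂_1: C_1 → C_0 maps an edge to its endpoints' difference, ∂[p,q] = q − p. For instance
  ∂AD = D − A.
As a 5×10 matrix over Z this has rank 4, with invariant factors (1,1,1,1).

∂_2: C_2 → C_1 sends each 2-simplex [p,q,r] to [q,r] − [p,r] + [p,q]. For instance
  ∂ADE = DE − AE + AD,
  ∂ADF = DF − AF + AD.
As a 10×5 matrix over Z this has rank 5, with invariant factors (1,1,1,1,1).

Now H_k = ker ∂_k / im ∂_{k+1}, so:

  H_0: rank C_0 − rank ∂_1 = 5 − 4 = 1, and the invariant factors of ∂_1 are all 1, so H_0 = Z.
  H_1: rank ker ∂_1 − rank ∂_2 = (10 − 4) − 5 = 1, and the invariant factors of ∂_2 are all 1, so H_1 = Z.
  H_2: rank ker ∂_2 − rank ∂_3 = (5 − 5) − 0 = 0, and there is no ∂_3, so H_2 = 0.

(K is a triangulation of the Möbius band.)

Hence the Betti numbers are b_0 = 1, b_1 = 1, b_2 = 0.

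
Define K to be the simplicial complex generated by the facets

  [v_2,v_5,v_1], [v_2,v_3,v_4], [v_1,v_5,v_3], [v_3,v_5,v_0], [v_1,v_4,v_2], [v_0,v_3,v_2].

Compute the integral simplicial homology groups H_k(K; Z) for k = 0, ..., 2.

Fix the vertex order v_0 < v_1 < v_2 < v_3 < v_4 < v_5 and write every simplex with vertices in increasing order. Then dim K = 2 and the simplices of K are:

  0-simplices (6): [v_0], [v_1], [v_2], [v_3], [v_4], [v_5]
  1-simplices (12): [v_0,v_2], [v_0,v_3], [v_0,v_5], [v_1,v_2], [v_1,v_3], [v_1,v_4], [v_1,v_5], [v_2,v_3], [v_2,v_4], [v_2,v_5], [v_3,v_4], [v_3,v_5]
  2-simplices (6): [v_0,v_2,v_3], [v_0,v_3,v_5], [v_1,v_2,v_4], [v_1,v_2,v_5], [v_1,v_3,v_5], [v_2,v_3,v_4]

so the chain groups are C_0 ≅ Z^6, C_1 ≅ Z^12, C_2 ≅ Z^6.

∂_1: C_1 → C_0 is given by ∂[p,q] = [q] − [p]. For instance
  ∂[v_3,v_5] = [v_5] − [v_3].
As a 6×12 matrix over Z this has rank 5, with invariant factors (1,1,1,1,1).

The boundary map ∂_2: C_2 → C_1 acts by ∂[p,q,r] = [q,r] − [p,r] + [p,q]. For instance
  ∂[v_2,v_3,v_4] = [v_3,v_4] − [v_2,v_4] + [v_2,v_3],
  ∂[v_1,v_2,v_4] = [v_2,v_4] − [v_1,v_4] + [v_1,v_2].
This gives a 12×6 integer matrix of rank 6; reducing to Smith normal form yields diagonal entries (1,1,1,1,1,1).

From H_k ≅ ker(∂_k) / im(∂_{k+1}) we obtain:

  H_0: rank C_0 − rank ∂_1 = 6 − 5 = 1, and the invariant factors of ∂_1 are all 1, so H_0 = Z.
  H_1: rank ker ∂_1 − rank ∂_2 = (12 − 5) − 6 = 1, and the invariant factors of ∂_2 are all 1, so H_1 = Z.
  H_2: rank ker ∂_2 − rank ∂_3 = (6 − 6) − 0 = 0, and there is no ∂_3, so H_2 = 0.

(K is a triangulation of the cylinder S^1 x I.)

H_0 = Z,  H_1 = Z,  H_2 = 0.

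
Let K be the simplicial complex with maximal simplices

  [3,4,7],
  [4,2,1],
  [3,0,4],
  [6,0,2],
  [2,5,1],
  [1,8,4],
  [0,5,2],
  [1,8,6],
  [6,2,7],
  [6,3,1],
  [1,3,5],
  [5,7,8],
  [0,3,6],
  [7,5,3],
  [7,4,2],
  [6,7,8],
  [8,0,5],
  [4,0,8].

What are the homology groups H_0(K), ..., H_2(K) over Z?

Order the vertices as 0 < 1 < 2 < 3 < 4 < 5 < 6 < 7 < 8. Listing each simplex with vertices in this order, K has dimension 2 with simplices:

  0-simplices (9): [0], [1], [2], [3], [4], [5], [6], [7], [8]
  1-simplices (27): (27 of them)
  2-simplices (18): [0,2,5], [0,2,6], [0,3,4], [0,3,6], [0,4,8], [0,5,8], [1,2,4], [1,2,5], [1,3,5], [1,3,6], [1,4,8], [1,6,8], [2,4,7], [2,6,7], [3,4,7], [3,5,7], [5,7,8], [6,7,8]

so the chain groups are C_0 ≅ Z^9, C_1 ≅ Z^27, C_2 ≅ Z^18.

Boundary ∂_1: C_1 → C_0 is given by ∂[p,q] = [q] − [p]. For instance
  ∂[3,7] = [7] − [3].
This gives a 9×27 integer matrix of rank 8; reducing to Smith normal form yields diagonal entries (1,1,1,1,1,1,1,1).

Boundary ∂_2: C_2 → C_1 maps a triangle to the signed sum of its edges. For instance
  ∂[0,2,5] = [2,5] − [0,5] + [0,2],
  ∂[1,6,8] = [6,8] − [1,8] + [1,6].
The resulting 27×18 matrix has rank 17, and its Smith normal form has invariant factors (1,1,1,1,1,1,1,1,1,1,1,1,1,1,1,1,1).

Now H_k = ker ∂_k / im ∂_{k+1}, so:

  H_0: rank C_0 − rank ∂_1 = 9 − 8 = 1, and the invariant factors of ∂_1 are all 1, so H_0 = Z.
  H_1: rank ker ∂_1 − rank ∂_2 = (27 − 8) − 17 = 2, and the invariant factors of ∂_2 are all 1, so H_1 = Z^2.
  H_2: rank ker ∂_2 − rank ∂_3 = (18 − 17) − 0 = 1, and there is no ∂_3, so H_2 = Z.

H_0 ≅ Z,  H_1 ≅ Z^2,  H_2 ≅ Z.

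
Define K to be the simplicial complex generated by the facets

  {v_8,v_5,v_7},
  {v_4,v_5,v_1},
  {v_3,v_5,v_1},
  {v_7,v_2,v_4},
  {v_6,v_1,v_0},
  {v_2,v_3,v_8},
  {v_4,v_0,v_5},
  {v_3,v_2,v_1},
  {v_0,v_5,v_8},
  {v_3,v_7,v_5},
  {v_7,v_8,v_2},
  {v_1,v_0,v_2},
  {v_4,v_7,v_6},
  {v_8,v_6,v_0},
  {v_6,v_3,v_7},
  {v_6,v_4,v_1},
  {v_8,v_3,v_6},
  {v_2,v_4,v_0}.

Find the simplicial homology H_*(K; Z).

H_0 ≅ Z,  H_1 ≅ Z ⊕ Z/2,  H_2 = 0.

Order the vertices as v_0 < v_1 < v_2 < v_3 < v_4 < v_5 < v_6 < v_7 < v_8. Listing each simplex with vertices in this order, K has dimension 2 with simplices:

  0-simplices (9): [v_0], [v_1], [v_2], [v_3], [v_4], [v_5], [v_6], [v_7], [v_8]
  1-simplices (27): (27 of them)
  2-simplices (18): (18 of them)

Hence C_0 ≅ Z^9, C_1 ≅ Z^27, C_2 ≅ Z^18.

The boundary map ∂_1: C_1 → C_0 is given by ∂[p,q] = [q] − [p]. For instance
  ∂[v_2,v_7] = [v_7] − [v_2].
The 9×27 boundary matrix has rank 8 and Smith normal form diag(1,1,1,1,1,1,1,1).

The boundary map ∂_2: C_2 → C_1 sends each 2-simplex [p,q,r] to [q,r] − [p,r] + [p,q]. For instance
  ∂[v_0,v_5,v_8] = [v_5,v_8] − [v_0,v_8] + [v_0,v_5],
  ∂[v_1,v_4,v_6] = [v_4,v_6] − [v_1,v_6] + [v_1,v_4].
The resulting 27×18 matrix has rank 18, and its Smith normal form has invariant factors (1,1,1,1,1,1,1,1,1,1,1,1,1,1,1,1,1,2).

Now H_k = ker ∂_k / im ∂_{k+1}, so:

  H_0: rank C_0 − rank ∂_1 = 9 − 8 = 1, and the invariant factors of ∂_1 are all 1, so H_0 ≅ Z.
  H_1: rank ker ∂_1 − rank ∂_2 = (27 − 8) − 18 = 1, and ∂_2 has invariant factor 2 > 1, so H_1 ≅ Z ⊕ Z/2.
  H_2: rank ker ∂_2 − rank ∂_3 = (18 − 18) − 0 = 0, and there is no ∂_3, so H_2 ≅ 0.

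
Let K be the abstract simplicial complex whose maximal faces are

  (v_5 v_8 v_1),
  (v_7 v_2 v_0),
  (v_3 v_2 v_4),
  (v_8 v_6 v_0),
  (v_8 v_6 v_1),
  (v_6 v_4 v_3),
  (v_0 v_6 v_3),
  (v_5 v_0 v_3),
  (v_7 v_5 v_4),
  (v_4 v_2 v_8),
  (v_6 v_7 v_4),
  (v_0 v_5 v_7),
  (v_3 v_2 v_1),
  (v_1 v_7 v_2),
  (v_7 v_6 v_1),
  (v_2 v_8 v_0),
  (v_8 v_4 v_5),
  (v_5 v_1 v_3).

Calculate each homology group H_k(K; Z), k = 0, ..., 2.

Order the vertices as v_0 < v_1 < v_2 < v_3 < v_4 < v_5 < v_6 < v_7 < v_8. Listing each simplex with vertices in this order, K has dimension 2 with simplices:

  0-simplices (9): [v_0], [v_1], [v_2], [v_3], [v_4], [v_5], [v_6], [v_7], [v_8]
  1-simplices (27): (27 of them)
  2-simplices (18): (18 of them)

so the chain groups are C_0 ≅ Z^9, C_1 ≅ Z^27, C_2 ≅ Z^18.

∂_1: C_1 → C_0 sends each edge [p,q] (with p < q) to q − p.
The 9×27 boundary matrix has rank 8 and Smith normal form diag(1,1,1,1,1,1,1,1).

Boundary ∂_2: C_2 → C_1 maps a triangle to the signed sum of its edges. For instance
  ∂[v_3,v_4,v_6] = [v_4,v_6] − [v_3,v_6] + [v_3,v_4],
  ∂[v_4,v_6,v_7] = [v_6,v_7] − [v_4,v_7] + [v_4,v_6].
As a 27×18 matrix over Z this has rank 17, with invariant factors (1,1,1,1,1,1,1,1,1,1,1,1,1,1,1,1,1).

Computing H_k = (kernel of ∂_k) / (image of ∂_{k+1}):

  H_0: rank C_0 − rank ∂_1 = 9 − 8 = 1, and the invariant factors of ∂_1 are all 1, so H_0 = Z.
  H_1: rank ker ∂_1 − rank ∂_2 = (27 − 8) − 17 = 2, and the invariant factors of ∂_2 are all 1, so H_1 = Z^2.
  H_2: rank ker ∂_2 − rank ∂_3 = (18 − 17) − 0 = 1, and there is no ∂_3, so H_2 = Z.

H_0 ≅ Z,  H_1 ≅ Z^2,  H_2 ≅ Z.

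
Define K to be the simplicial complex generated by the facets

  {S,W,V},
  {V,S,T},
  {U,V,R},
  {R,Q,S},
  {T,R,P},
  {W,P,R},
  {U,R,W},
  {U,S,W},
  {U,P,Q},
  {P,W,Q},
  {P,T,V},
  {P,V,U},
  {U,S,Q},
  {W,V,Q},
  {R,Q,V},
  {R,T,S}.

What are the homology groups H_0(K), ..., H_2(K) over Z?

We work with the vertex ordering P < Q < R < S < T < U < V < W. The simplices of K, each written with vertices in increasing order, are:

  0-simplices (8): P, Q, R, S, T, U, V, W
  1-simplices (24): PQ, PR, PT, PU, PV, PW, QR, QS, QU, QV, QW, RS, RT, RU, RV, RW, ST, SU, SV, SW, TV, UV, UW, VW
  2-simplices (16): PQU, PQW, PRT, PRW, PTV, PUV, QRS, QRV, QSU, QVW, RST, RUV, RUW, STV, SUW, SVW

so the chain groups are C_0 ≅ Z^8, C_1 ≅ Z^24, C_2 ≅ Z^16.

The boundary map ∂_1: C_1 → C_0 sends each edge [p,q] (with p < q) to q − p. For instance
  ∂QW = W − Q.
The 8×24 boundary matrix has rank 7 and Smith normal form diag(1,1,1,1,1,1,1).

∂_2: C_2 → C_1 sends each 2-simplex [p,q,r] to [q,r] − [p,r] + [p,q]. For instance
  ∂SVW = VW − SW + SV,
  ∂RUW = UW − RW + RU.
The 24×16 boundary matrix has rank 15 and Smith normal form diag(1,1,1,1,1,1,1,1,1,1,1,1,1,1,1).

From H_k ≅ ker(∂_k) / im(∂_{k+1}) we obtain:

  H_0: rank C_0 − rank ∂_1 = 8 − 7 = 1, and the invariant factors of ∂_1 are all 1, so H_0 = Z.
  H_1: rank ker ∂_1 − rank ∂_2 = (24 − 7) − 15 = 2, and the invariant factors of ∂_2 are all 1, so H_1 = Z^2.
  H_2: rank ker ∂_2 − rank ∂_3 = (16 − 15) − 0 = 1, and there is no ∂_3, so H_2 = Z.

H_0 = Z,  H_1 = Z^2,  H_2 = Z.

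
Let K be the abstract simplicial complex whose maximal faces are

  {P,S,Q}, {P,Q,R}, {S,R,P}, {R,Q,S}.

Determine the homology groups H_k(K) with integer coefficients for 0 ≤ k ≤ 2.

H_0 ≅ Z,  H_1 = 0,  H_2 ≅ Z.

K has 4 vertices, 6 edges, 4 triangles.
rank ∂_0 = 0, rank ∂_1 = 3 ⇒ b_0 = 4 − 0 − 3 = 1; all invariant factors of ∂_1 are 1 so no torsion. So H_0 ≅ Z.
rank ∂_1 = 3, rank ∂_2 = 3 ⇒ b_1 = 6 − 3 − 3 = 0; all invariant factors of ∂_2 are 1 so no torsion. So H_1 ≅ 0.
rank ∂_2 = 3, rank ∂_3 = 0 ⇒ b_2 = 4 − 3 − 0 = 1. So H_2 ≅ Z.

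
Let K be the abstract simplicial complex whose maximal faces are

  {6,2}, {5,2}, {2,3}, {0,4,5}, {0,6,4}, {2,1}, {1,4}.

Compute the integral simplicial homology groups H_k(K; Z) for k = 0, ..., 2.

H_0 ≅ Z,  H_1 ≅ Z^2,  H_2 = 0.

Order the vertices as 0 < 1 < 2 < 3 < 4 < 5 < 6. Listing each simplex with vertices in this order, K has dimension 2 with simplices:

  0-simplices (7): [0], [1], [2], [3], [4], [5], [6]
  1-simplices (10): [0,4], [0,5], [0,6], [1,2], [1,4], [2,3], [2,5], [2,6], [4,5], [4,6]
  2-simplices (2): [0,4,5], [0,4,6]

Hence C_0 ≅ Z^7, C_1 ≅ Z^10, C_2 ≅ Z^2.

Boundary ∂_1: C_1 → C_0 is given by ∂[p,q] = [q] − [p].
The 7×10 boundary matrix has rank 6 and Smith normal form diag(1,1,1,1,1,1).

∂_2: C_2 → C_1 acts by ∂[p,q,r] = [q,r] − [p,r] + [p,q]. For instance
  ∂[0,4,6] = [4,6] − [0,6] + [0,4],
  ∂[0,4,5] = [4,5] − [0,5] + [0,4].
As a 10×2 matrix over Z this has rank 2, with invariant factors (1,1).

Now H_k = ker ∂_k / im ∂_{k+1}, so:

  H_0: rank C_0 − rank ∂_1 = 7 − 6 = 1, and the invariant factors of ∂_1 are all 1, so H_0 ≅ Z.
  H_1: rank ker ∂_1 − rank ∂_2 = (10 − 6) − 2 = 2, and the invariant factors of ∂_2 are all 1, so H_1 ≅ Z^2.
  H_2: rank ker ∂_2 − rank ∂_3 = (2 − 2) − 0 = 0, and there is no ∂_3, so H_2 ≅ 0.

As a check, the Euler characteristic is 7 − 10 + 2 = -1, which agrees with 1 − 2 + 0 = -1.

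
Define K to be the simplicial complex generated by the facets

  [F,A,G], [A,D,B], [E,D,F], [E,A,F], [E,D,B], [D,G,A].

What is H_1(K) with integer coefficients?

H_1 ≅ Z.

Take the total order A < B < D < E < F < G on the vertex set. Then K (dimension 2) consists of the simplices:

  0-simplices (6): A, B, D, E, F, G
  1-simplices (12): AB, AD, AE, AF, AG, BD, BE, DE, DF, DG, EF, FG
  2-simplices (6): ABD, ADG, AEF, AFG, BDE, DEF

so the chain groups are C_0 ≅ Z^6, C_1 ≅ Z^12, C_2 ≅ Z^6.

The boundary map ∂_1: C_1 → C_0 is given by ∂[p,q] = [q] − [p]. For instance
  ∂BE = E − B.
The resulting 6×12 matrix has rank 5, and its Smith normal form has invariant factors (1,1,1,1,1).

Boundary ∂_2: C_2 → C_1 maps a triangle to the signed sum of its edges. For instance
  ∂BDE = DE − BE + BD,
  ∂ADG = DG − AG + AD.
As a 12×6 matrix over Z this has rank 6, with invariant factors (1,1,1,1,1,1).

Now H_k = ker ∂_k / im ∂_{k+1}, so:

  H_1: rank ker ∂_1 − rank ∂_2 = (12 − 5) − 6 = 1, and the invariant factors of ∂_2 are all 1, so H_1 = Z.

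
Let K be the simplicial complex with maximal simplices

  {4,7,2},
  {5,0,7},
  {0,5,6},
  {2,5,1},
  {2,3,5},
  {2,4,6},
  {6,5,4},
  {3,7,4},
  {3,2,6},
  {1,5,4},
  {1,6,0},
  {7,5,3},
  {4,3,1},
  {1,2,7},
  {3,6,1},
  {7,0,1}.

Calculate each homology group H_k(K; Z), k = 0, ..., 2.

Fix the vertex order 0 < 1 < 2 < 3 < 4 < 5 < 6 < 7 and write every simplex with vertices in increasing order. Then dim K = 2 and the simplices of K are:

  0-simplices (8): [0], [1], [2], [3], [4], [5], [6], [7]
  1-simplices (24): (24 of them)
  2-simplices (16): [0,1,6], [0,1,7], [0,5,6], [0,5,7], [1,2,5], [1,2,7], [1,3,4], [1,3,6], [1,4,5], [2,3,5], [2,3,6], [2,4,6], [2,4,7], [3,4,7], [3,5,7], [4,5,6]

Hence C_0 ≅ Z^8, C_1 ≅ Z^24, C_2 ≅ Z^16.

∂_1: C_1 → C_0 sends each edge [p,q] (with p < q) to q − p. For instance
  ∂[2,6] = [6] − [2].
This gives a 8×24 integer matrix of rank 7; reducing to Smith normal form yields diagonal entries (1,1,1,1,1,1,1).

The boundary map ∂_2: C_2 → C_1 maps a triangle to the signed sum of its edges. For instance
  ∂[2,3,6] = [3,6] − [2,6] + [2,3],
  ∂[3,4,7] = [4,7] − [3,7] + [3,4].
The resulting 24×16 matrix has rank 15, and its Smith normal form has invariant factors (1,1,1,1,1,1,1,1,1,1,1,1,1,1,1).

From H_k ≅ ker(∂_k) / im(∂_{k+1}) we obtain:

  H_0: rank C_0 − rank ∂_1 = 8 − 7 = 1, and the invariant factors of ∂_1 are all 1, so H_0 = Z.
  H_1: rank ker ∂_1 − rank ∂_2 = (24 − 7) − 15 = 2, and the invariant factors of ∂_2 are all 1, so H_1 = Z^2.
  H_2: rank ker ∂_2 − rank ∂_3 = (16 − 15) − 0 = 1, and there is no ∂_3, so H_2 = Z.

As a check, the Euler characteristic is 8 − 24 + 16 = 0, which agrees with 1 − 2 + 1 = 0.

H_0 = Z,  H_1 = Z^2,  H_2 = Z.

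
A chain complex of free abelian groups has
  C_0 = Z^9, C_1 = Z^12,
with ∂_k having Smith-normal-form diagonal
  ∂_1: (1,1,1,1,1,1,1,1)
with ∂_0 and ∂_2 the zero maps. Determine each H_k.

H_0 = Z,  H_1 = Z^4.

H_0: b_0 = 9 − 0 − 8 = 1; torsion from ∂_1 factors > 1: none. So H_0 = Z.
H_1: b_1 = 12 − 8 − 0 = 4; torsion from ∂_2 factors > 1: none. So H_1 = Z^4.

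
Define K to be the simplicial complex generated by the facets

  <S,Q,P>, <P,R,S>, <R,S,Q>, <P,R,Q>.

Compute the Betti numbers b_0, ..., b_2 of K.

b_0 = 1, b_1 = 0, b_2 = 1.

We work with the vertex ordering P < Q < R < S. The simplices of K, each written with vertices in increasing order, are:

  0-simplices (4): P, Q, R, S
  1-simplices (6): PQ, PR, PS, QR, QS, RS
  2-simplices (4): PQR, PQS, PRS, QRS

so the chain groups are C_0 ≅ Z^4, C_1 ≅ Z^6, C_2 ≅ Z^4.

The boundary map ∂_1: C_1 → C_0 maps an edge to its endpoints' difference, ∂[p,q] = q − p.
The resulting 4×6 matrix has rank 3, and its Smith normal form has invariant factors (1,1,1).

The boundary map ∂_2: C_2 → C_1 acts by ∂[p,q,r] = [q,r] − [p,r] + [p,q]. For instance
  ∂PQR = QR − PR + PQ,
  ∂PRS = RS − PS + PR.
The resulting 6×4 matrix has rank 3, and its Smith normal form has invariant factors (1,1,1).

Reading off H_k = ker ∂_k / im ∂_{k+1}:

  H_0: rank C_0 − rank ∂_1 = 4 − 3 = 1, and the invariant factors of ∂_1 are all 1, so H_0 ≅ Z.
  H_1: rank ker ∂_1 − rank ∂_2 = (6 − 3) − 3 = 0, and the invariant factors of ∂_2 are all 1, so H_1 ≅ 0.
  H_2: rank ker ∂_2 − rank ∂_3 = (4 − 3) − 0 = 1, and there is no ∂_3, so H_2 ≅ Z.

(K is a triangulation of the 2-sphere S^2.)

Hence the Betti numbers are b_0 = 1, b_1 = 0, b_2 = 1.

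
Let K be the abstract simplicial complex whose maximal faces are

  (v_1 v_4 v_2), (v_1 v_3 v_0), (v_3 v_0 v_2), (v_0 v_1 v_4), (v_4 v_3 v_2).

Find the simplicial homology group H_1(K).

We work with the vertex ordering v_0 < v_1 < v_2 < v_3 < v_4. The simplices of K, each written with vertices in increasing order, are:

  0-simplices (5): [v_0], [v_1], [v_2], [v_3], [v_4]
  1-simplices (10): [v_0,v_1], [v_0,v_2], [v_0,v_3], [v_0,v_4], [v_1,v_2], [v_1,v_3], [v_1,v_4], [v_2,v_3], [v_2,v_4], [v_3,v_4]
  2-simplices (5): [v_0,v_1,v_3], [v_0,v_1,v_4], [v_0,v_2,v_3], [v_1,v_2,v_4], [v_2,v_3,v_4]

Hence C_0 ≅ Z^5, C_1 ≅ Z^10, C_2 ≅ Z^5.

Boundary ∂_1: C_1 → C_0 sends each edge [p,q] (with p < q) to q − p. For instance
  ∂[v_2,v_3] = [v_3] − [v_2].
This gives a 5×10 integer matrix of rank 4; reducing to Smith normal form yields diagonal entries (1,1,1,1).

Boundary ∂_2: C_2 → C_1 sends each 2-simplex [p,q,r] to [q,r] − [p,r] + [p,q]. For instance
  ∂[v_0,v_2,v_3] = [v_2,v_3] − [v_0,v_3] + [v_0,v_2],
  ∂[v_0,v_1,v_4] = [v_1,v_4] − [v_0,v_4] + [v_0,v_1].
The resulting 10×5 matrix has rank 5, and its Smith normal form has invariant factors (1,1,1,1,1).

From H_k ≅ ker(∂_k) / im(∂_{k+1}) we obtain:

  H_1: rank ker ∂_1 − rank ∂_2 = (10 − 4) − 5 = 1, and the invariant factors of ∂_2 are all 1, so H_1 = Z.

H_1 ≅ Z.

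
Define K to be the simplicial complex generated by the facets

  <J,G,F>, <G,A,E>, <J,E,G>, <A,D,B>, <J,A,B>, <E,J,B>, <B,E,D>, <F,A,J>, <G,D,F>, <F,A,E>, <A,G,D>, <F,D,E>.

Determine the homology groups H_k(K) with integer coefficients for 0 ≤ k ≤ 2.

We work with the vertex ordering A < B < D < E < F < G < J. The simplices of K, each written with vertices in increasing order, are:

  0-simplices (7): A, B, D, E, F, G, J
  1-simplices (18): AB, AD, AE, AF, AG, AJ, BD, BE, BJ, DE, DF, DG, EF, EG, EJ, FG, FJ, GJ
  2-simplices (12): ABD, ABJ, ADG, AEF, AEG, AFJ, BDE, BEJ, DEF, DFG, EGJ, FGJ

giving chain groups C_0 ≅ Z^7, C_1 ≅ Z^18, C_2 ≅ Z^12.

∂_1: C_1 → C_0 sends each edge [p,q] (with p < q) to q − p. For instance
  ∂DE = E − D.
As a 7×18 matrix over Z this has rank 6, with invariant factors (1,1,1,1,1,1).

∂_2: C_2 → C_1 sends each 2-simplex [p,q,r] to [q,r] − [p,r] + [p,q]. For instance
  ∂EGJ = GJ − EJ + EG,
  ∂ABJ = BJ − AJ + AB.
This gives a 18×12 integer matrix of rank 12; reducing to Smith normal form yields diagonal entries (1,1,1,1,1,1,1,1,1,1,1,2).

Now H_k = ker ∂_k / im ∂_{k+1}, so:

  H_0: rank C_0 − rank ∂_1 = 7 − 6 = 1, and the invariant factors of ∂_1 are all 1, so H_0 = Z.
  H_1: rank ker ∂_1 − rank ∂_2 = (18 − 6) − 12 = 0, and ∂_2 has invariant factor 2 > 1, so H_1 = Z/2.
  H_2: rank ker ∂_2 − rank ∂_3 = (12 − 12) − 0 = 0, and there is no ∂_3, so H_2 = 0.

(K is a triangulation of the real projective plane RP^2.)

H_0 ≅ Z,  H_1 ≅ Z/2,  H_2 = 0.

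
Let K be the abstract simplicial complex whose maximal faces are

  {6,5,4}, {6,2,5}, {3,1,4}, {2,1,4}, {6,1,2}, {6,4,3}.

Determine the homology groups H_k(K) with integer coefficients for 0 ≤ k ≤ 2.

H_0 ≅ Z,  H_1 ≅ Z,  H_2 = 0.

Take the total order 1 < 2 < 3 < 4 < 5 < 6 on the vertex set. Then K (dimension 2) consists of the simplices:

  0-simplices (6): [1], [2], [3], [4], [5], [6]
  1-simplices (12): [1,2], [1,3], [1,4], [1,6], [2,4], [2,5], [2,6], [3,4], [3,6], [4,5], [4,6], [5,6]
  2-simplices (6): [1,2,4], [1,2,6], [1,3,4], [2,5,6], [3,4,6], [4,5,6]

so the chain groups are C_0 ≅ Z^6, C_1 ≅ Z^12, C_2 ≅ Z^6.

Boundary ∂_1: C_1 → C_0 is given by ∂[p,q] = [q] − [p]. For instance
  ∂[4,5] = [5] − [4].
This gives a 6×12 integer matrix of rank 5; reducing to Smith normal form yields diagonal entries (1,1,1,1,1).

Boundary ∂_2: C_2 → C_1 maps a triangle to the signed sum of its edges. For instance
  ∂[1,2,6] = [2,6] − [1,6] + [1,2],
  ∂[4,5,6] = [5,6] − [4,6] + [4,5].
This gives a 12×6 integer matrix of rank 6; reducing to Smith normal form yields diagonal entries (1,1,1,1,1,1).

Reading off H_k = ker ∂_k / im ∂_{k+1}:

  H_0: rank C_0 − rank ∂_1 = 6 − 5 = 1, and the invariant factors of ∂_1 are all 1, so H_0 = Z.
  H_1: rank ker ∂_1 − rank ∂_2 = (12 − 5) − 6 = 1, and the invariant factors of ∂_2 are all 1, so H_1 = Z.
  H_2: rank ker ∂_2 − rank ∂_3 = (6 − 6) − 0 = 0, and there is no ∂_3, so H_2 = 0.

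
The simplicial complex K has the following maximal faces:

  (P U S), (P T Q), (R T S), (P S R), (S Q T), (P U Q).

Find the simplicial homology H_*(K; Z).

H_0 ≅ Z,  H_1 ≅ Z,  H_2 = 0.

Fix the vertex order P < Q < R < S < T < U and write every simplex with vertices in increasing order. Then dim K = 2 and the simplices of K are:

  0-simplices (6): P, Q, R, S, T, U
  1-simplices (12): PQ, PR, PS, PT, PU, QS, QT, QU, RS, RT, ST, SU
  2-simplices (6): PQT, PQU, PRS, PSU, QST, RST

Hence C_0 ≅ Z^6, C_1 ≅ Z^12, C_2 ≅ Z^6.

Boundary ∂_1: C_1 → C_0 maps an edge to its endpoints' difference, ∂[p,q] = q − p.
The 6×12 boundary matrix has rank 5 and Smith normal form diag(1,1,1,1,1).

Boundary ∂_2: C_2 → C_1 acts by ∂[p,q,r] = [q,r] − [p,r] + [p,q]. For instance
  ∂PRS = RS − PS + PR,
  ∂PQU = QU − PU + PQ.
The resulting 12×6 matrix has rank 6, and its Smith normal form has invariant factors (1,1,1,1,1,1).

Reading off H_k = ker ∂_k / im ∂_{k+1}:

  H_0: rank C_0 − rank ∂_1 = 6 − 5 = 1, and the invariant factors of ∂_1 are all 1, so H_0 = Z.
  H_1: rank ker ∂_1 − rank ∂_2 = (12 − 5) − 6 = 1, and the invariant factors of ∂_2 are all 1, so H_1 = Z.
  H_2: rank ker ∂_2 − rank ∂_3 = (6 − 6) − 0 = 0, and there is no ∂_3, so H_2 = 0.

As a check, the Euler characteristic is 6 − 12 + 6 = 0, which agrees with 1 − 1 + 0 = 0.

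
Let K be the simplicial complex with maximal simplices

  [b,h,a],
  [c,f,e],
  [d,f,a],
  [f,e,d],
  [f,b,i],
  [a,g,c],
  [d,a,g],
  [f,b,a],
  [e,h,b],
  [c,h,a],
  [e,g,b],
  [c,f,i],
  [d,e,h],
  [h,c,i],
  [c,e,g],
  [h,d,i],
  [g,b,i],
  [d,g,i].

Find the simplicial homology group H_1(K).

H_1 = Z^2.

We work with the vertex ordering a < b < c < d < e < f < g < h < i. The simplices of K, each written with vertices in increasing order, are:

  0-simplices (9): a, b, c, d, e, f, g, h, i
  1-simplices (27): ab, ac, ad, af, ag, ah, be, bf, bg, bh, bi, ce, cf, cg, ch, ci, de, df, dg, dh, di, ef, eg, eh, fi, gi, hi
  2-simplices (18): abf, abh, acg, ach, adf, adg, beg, beh, bfi, bgi, cef, ceg, cfi, chi, def, deh, dgi, dhi

so the chain groups are C_0 ≅ Z^9, C_1 ≅ Z^27, C_2 ≅ Z^18.

The boundary map ∂_1: C_1 → C_0 maps an edge to its endpoints' difference, ∂[p,q] = q − p. For instance
  ∂bi = i − b.
The resulting 9×27 matrix has rank 8, and its Smith normal form has invariant factors (1,1,1,1,1,1,1,1).

The boundary map ∂_2: C_2 → C_1 sends each 2-simplex [p,q,r] to [q,r] − [p,r] + [p,q]. For instance
  ∂bgi = gi − bi + bg,
  ∂beg = eg − bg + be.
As a 27×18 matrix over Z this has rank 17, with invariant factors (1,1,1,1,1,1,1,1,1,1,1,1,1,1,1,1,1).

Reading off H_k = ker ∂_k / im ∂_{k+1}:

  H_1: rank ker ∂_1 − rank ∂_2 = (27 − 8) − 17 = 2, and the invariant factors of ∂_2 are all 1, so H_1 = Z^2.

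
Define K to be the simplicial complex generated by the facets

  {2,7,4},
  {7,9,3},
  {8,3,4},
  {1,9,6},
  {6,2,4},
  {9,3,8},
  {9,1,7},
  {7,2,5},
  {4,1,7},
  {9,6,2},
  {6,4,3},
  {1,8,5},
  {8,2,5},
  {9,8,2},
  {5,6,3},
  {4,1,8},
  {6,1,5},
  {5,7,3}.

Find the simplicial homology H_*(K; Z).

Order the vertices as 1 < 2 < 3 < 4 < 5 < 6 < 7 < 8 < 9. Listing each simplex with vertices in this order, K has dimension 2 with simplices:

  0-simplices (9): [1], [2], [3], [4], [5], [6], [7], [8], [9]
  1-simplices (27): (27 of them)
  2-simplices (18): [1,4,7], [1,4,8], [1,5,6], [1,5,8], [1,6,9], [1,7,9], [2,4,6], [2,4,7], [2,5,7], [2,5,8], [2,6,9], [2,8,9], [3,4,6], [3,4,8], [3,5,6], [3,5,7], [3,7,9], [3,8,9]

so the chain groups are C_0 ≅ Z^9, C_1 ≅ Z^27, C_2 ≅ Z^18.

The boundary map ∂_1: C_1 → C_0 maps an edge to its endpoints' difference, ∂[p,q] = q − p. For instance
  ∂[6,9] = [9] − [6].
The 9×27 boundary matrix has rank 8 and Smith normal form diag(1,1,1,1,1,1,1,1).

The boundary map ∂_2: C_2 → C_1 maps a triangle to the signed sum of its edges. For instance
  ∂[2,4,6] = [4,6] − [2,6] + [2,4],
  ∂[1,6,9] = [6,9] − [1,9] + [1,6].
The 27×18 boundary matrix has rank 17 and Smith normal form diag(1,1,1,1,1,1,1,1,1,1,1,1,1,1,1,1,1).

Computing H_k = (kernel of ∂_k) / (image of ∂_{k+1}):

  H_0: rank C_0 − rank ∂_1 = 9 − 8 = 1, and the invariant factors of ∂_1 are all 1, so H_0 ≅ Z.
  H_1: rank ker ∂_1 − rank ∂_2 = (27 − 8) − 17 = 2, and the invariant factors of ∂_2 are all 1, so H_1 ≅ Z^2.
  H_2: rank ker ∂_2 − rank ∂_3 = (18 − 17) − 0 = 1, and there is no ∂_3, so H_2 ≅ Z.

As a check, the Euler characteristic is 9 − 27 + 18 = 0, which agrees with 1 − 2 + 1 = 0.

H_0 ≅ Z,  H_1 ≅ Z^2,  H_2 ≅ Z.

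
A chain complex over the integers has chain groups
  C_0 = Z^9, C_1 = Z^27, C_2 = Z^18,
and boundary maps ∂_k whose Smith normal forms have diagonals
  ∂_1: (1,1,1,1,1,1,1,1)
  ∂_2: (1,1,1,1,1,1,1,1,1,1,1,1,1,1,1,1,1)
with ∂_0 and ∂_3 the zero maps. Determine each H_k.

H_0 ≅ Z,  H_1 ≅ Z^2,  H_2 ≅ Z.

H_0: b_0 = 9 − 0 − 8 = 1; torsion from ∂_1 factors > 1: none. So H_0 ≅ Z.
H_1: b_1 = 27 − 8 − 17 = 2; torsion from ∂_2 factors > 1: none. So H_1 ≅ Z^2.
H_2: b_2 = 18 − 17 − 0 = 1; torsion from ∂_3 factors > 1: none. So H_2 ≅ Z.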